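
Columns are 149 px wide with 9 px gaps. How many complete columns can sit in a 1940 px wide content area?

12 columns

k columns need k·149 + (k−1)·9 = k·158 − 9.
k·158 − 9 ≤ 1940 → k ≤ 1949 / 158 ≈ 12.34, so k = 12.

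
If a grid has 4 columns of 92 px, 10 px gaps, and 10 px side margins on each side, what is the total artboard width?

418 px

Artboard = 2·10 + 4·92 + 3·10 = 20 + 368 + 30 = 418 px.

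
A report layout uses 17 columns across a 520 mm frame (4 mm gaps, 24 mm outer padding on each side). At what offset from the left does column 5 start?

Inside the margins: 520 − 48 = 472 mm.
Subtracting 16 gaps of 4 leaves 408 for 17 columns, so c = 24 mm.
Before column 5: the margin + 4 columns + 4 gaps.
Offset = 24 + 4·(24 + 4) = 24 + 112 = 136 mm.

136 mm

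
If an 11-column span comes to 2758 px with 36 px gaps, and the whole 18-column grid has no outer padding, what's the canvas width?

4536 px

Subtracting 10 gaps of 36 leaves 2398 for 11 columns, so c = 218 px.
Canvas = 18·218 + 17·36 = 3924 + 612 = 4536 px.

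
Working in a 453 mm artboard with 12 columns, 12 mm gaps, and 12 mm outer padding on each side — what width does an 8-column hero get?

282 mm

Take off 24 mm of margins, leaving 429 mm.
Subtracting 11 gaps of 12 leaves 297 for 12 columns, so c = 24.75 mm.
Span of 8: 8·24.75 + 7·12 = 198 + 84 = 282 mm.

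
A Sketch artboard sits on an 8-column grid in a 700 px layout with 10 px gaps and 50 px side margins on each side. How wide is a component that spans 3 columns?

Take off 100 px of margins, leaving 600 px.
8 columns + 7 gaps: 8c + 7·10 = 600.
8c = 600 − 70 = 530, so c = 66.25 px.
Span of 3: 3·66.25 + 2·10 = 198.75 + 20 = 218.75 px.

218.75 px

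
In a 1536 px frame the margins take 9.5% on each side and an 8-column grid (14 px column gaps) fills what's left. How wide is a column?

143.27 px

Margins: 9.5% × 1536 = 145.92 px each, so content = 1536 − 291.84 = 1244.16 px.
8c + 7·14 = 1244.16 → 8c = 1146.16 → c = 143.27 px.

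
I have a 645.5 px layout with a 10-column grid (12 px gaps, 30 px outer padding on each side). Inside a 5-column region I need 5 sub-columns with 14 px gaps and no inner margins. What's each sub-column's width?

46.15 px

Subtract both margins: 645.5 − 2·30 = 585.5 px.
Subtracting 9 gaps of 12 leaves 477.5 for 10 columns, so c = 47.75 px.
5-column span = 5·47.75 + 4·12 = 286.75 px.
5d + 4·14 = 286.75 → 5d = 230.75 → d = 46.15 px.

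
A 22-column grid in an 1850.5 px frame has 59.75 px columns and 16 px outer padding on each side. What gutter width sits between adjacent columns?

24 px

Take off 32 px of margins, leaving 1818.5 px.
22 columns take 22·59.75 = 1314.5 px; remaining 504 splits into 21 gutters.
g = 504 / 21 = 24 px.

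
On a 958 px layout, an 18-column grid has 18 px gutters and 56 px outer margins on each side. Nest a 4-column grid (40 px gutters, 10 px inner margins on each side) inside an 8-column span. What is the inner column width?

56.5 px

Subtract both margins: 958 − 2·56 = 846 px.
Subtracting 17 gutters of 18 leaves 540 for 18 columns, so c = 30 px.
Span of 8: 8·30 + 7·18 = 240 + 126 = 366 px.
Inner content = 366 − 2·10 = 346 px.
4d + 3·40 = 346 → 4d = 226 → d = 56.5 px.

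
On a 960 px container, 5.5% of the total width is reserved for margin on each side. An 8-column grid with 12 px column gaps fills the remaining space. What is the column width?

96.3 px

Margins: 5.5% × 960 = 52.8 px each, so content = 960 − 105.6 = 854.4 px.
8 columns + 7 column gaps: 8c + 7·12 = 854.4.
8c = 854.4 − 84 = 770.4, so c = 96.3 px.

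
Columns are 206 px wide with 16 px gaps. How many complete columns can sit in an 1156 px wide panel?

k columns need k·206 + (k−1)·16 = k·222 − 16.
k·222 − 16 ≤ 1156 → k ≤ 1172 / 222 ≈ 5.28, so k = 5.

5 columns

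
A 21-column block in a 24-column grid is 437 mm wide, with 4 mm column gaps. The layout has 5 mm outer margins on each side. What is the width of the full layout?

510 mm

21 columns + 20 column gaps: 21c + 20·4 = 437.
21c = 437 − 80 = 357, so c = 17 mm.
Adding margins, columns and gutters: 10 + 408 + 92 = 510 mm.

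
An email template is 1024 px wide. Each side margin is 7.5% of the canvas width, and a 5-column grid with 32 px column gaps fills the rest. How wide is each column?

1024 × (1 − 2·7.5%) = 1024 × 85% = 870.4 px for the columns.
870.4 − 4·32 = 742.4; ÷5 gives c = 148.48 px.

148.48 px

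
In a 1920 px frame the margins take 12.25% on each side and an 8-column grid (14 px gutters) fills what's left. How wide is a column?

168.95 px

Each margin = 12.25% of 1920 = 235.2 px; content = 1920 − 2·235.2 = 1449.6 px.
8c + 7·14 = 1449.6 → 8c = 1351.6 → c = 168.95 px.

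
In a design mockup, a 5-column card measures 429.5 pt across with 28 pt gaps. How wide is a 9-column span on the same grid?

429.5 − 4·28 = 317.5; ÷5 gives c = 63.5 pt.
Span of 9: 9·63.5 + 8·28 = 571.5 + 224 = 795.5 pt.

795.5 pt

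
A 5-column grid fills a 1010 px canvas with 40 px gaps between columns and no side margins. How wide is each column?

170 px

5c + 4·40 = 1010 → 5c = 850 → c = 170 px.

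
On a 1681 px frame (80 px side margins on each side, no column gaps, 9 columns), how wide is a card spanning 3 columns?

507 px

Inside the margins: 1681 − 160 = 1521 px.
1521 / 9 = 169 px per column.
With no column gaps, 3 columns span 3·169 = 507 px.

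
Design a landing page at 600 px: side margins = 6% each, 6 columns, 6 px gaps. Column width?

83 px

600 × (1 − 2·6%) = 600 × 88% = 528 px for the columns.
6 columns + 5 gaps: 6c + 5·6 = 528.
6c = 528 − 30 = 498, so c = 83 px.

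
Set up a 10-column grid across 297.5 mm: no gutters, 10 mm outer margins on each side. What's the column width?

27.75 mm

Subtract both margins: 297.5 − 2·10 = 277.5 mm.
10c = 277.5 → c = 27.75 mm.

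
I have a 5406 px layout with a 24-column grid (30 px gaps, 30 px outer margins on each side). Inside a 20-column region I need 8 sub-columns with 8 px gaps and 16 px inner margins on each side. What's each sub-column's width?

Inside the margins: 5406 − 60 = 5346 px.
24c + 23·30 = 5346 → 24c = 4656 → c = 194 px.
Span of 20: 20·194 + 19·30 = 3880 + 570 = 4450 px.
Inner content = 4450 − 2·16 = 4418 px.
8d + 7·8 = 4418 → 8d = 4362 → d = 545.25 px.

545.25 px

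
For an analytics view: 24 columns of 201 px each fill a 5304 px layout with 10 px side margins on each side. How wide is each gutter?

Take off 20 px of margins, leaving 5284 px.
24 columns take 24·201 = 4824 px; remaining 460 splits into 23 gutters.
g = 460 / 23 = 20 px.

20 px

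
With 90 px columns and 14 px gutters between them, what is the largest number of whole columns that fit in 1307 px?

12 columns

k columns need k·90 + (k−1)·14 = k·104 − 14.
k·104 − 14 ≤ 1307 → k ≤ 1321 / 104 ≈ 12.70, so k = 12.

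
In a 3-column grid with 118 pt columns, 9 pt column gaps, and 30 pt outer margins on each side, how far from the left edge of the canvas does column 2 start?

Column 2 starts at margin + 1·(column + gutter) = 30 + 1·127 = 157 pt.

157 pt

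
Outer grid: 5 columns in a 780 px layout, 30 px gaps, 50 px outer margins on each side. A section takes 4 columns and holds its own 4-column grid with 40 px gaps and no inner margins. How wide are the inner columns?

104.5 px

Inside the margins: 780 − 100 = 680 px.
5 columns + 4 gaps: 5c + 4·30 = 680.
5c = 680 − 120 = 560, so c = 112 px.
4 columns plus 3 gaps: 448 + 90 = 538 px.
Subtracting 3 gaps of 40 leaves 418 for 4 columns, so d = 104.5 px.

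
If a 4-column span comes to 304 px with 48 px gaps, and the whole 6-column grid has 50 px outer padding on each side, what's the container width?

580 px

4c + 3·48 = 304 → 4c = 160 → c = 40 px.
Container = 2·50 + 6·40 + 5·48 = 100 + 240 + 240 = 580 px.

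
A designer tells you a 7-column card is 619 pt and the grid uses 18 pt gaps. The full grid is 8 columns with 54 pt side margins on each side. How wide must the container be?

619 − 6·18 = 511; ÷7 gives c = 73 pt.
Container = 2·54 + 8·73 + 7·18 = 108 + 584 + 126 = 818 pt.

818 pt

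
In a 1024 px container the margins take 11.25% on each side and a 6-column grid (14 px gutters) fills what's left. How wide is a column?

1024 × (1 − 2·11.25%) = 1024 × 77.5% = 793.6 px for the columns.
6c + 5·14 = 793.6 → 6c = 723.6 → c = 120.6 px.

120.6 px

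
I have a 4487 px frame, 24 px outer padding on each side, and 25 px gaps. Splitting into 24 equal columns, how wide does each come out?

Subtract both margins: 4487 − 2·24 = 4439 px.
4439 − 23·25 = 3864; ÷24 gives c = 161 px.

161 px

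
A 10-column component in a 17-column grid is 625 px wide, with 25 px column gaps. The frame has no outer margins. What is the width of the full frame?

10 columns + 9 column gaps: 10c + 9·25 = 625.
10c = 625 − 225 = 400, so c = 40 px.
Frame = 17·40 + 16·25 = 680 + 400 = 1080 px.

1080 px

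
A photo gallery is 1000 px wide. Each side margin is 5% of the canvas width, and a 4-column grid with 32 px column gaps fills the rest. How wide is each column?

201 px

Margins: 5% × 1000 = 50 px each, so content = 1000 − 100 = 900 px.
4c + 3·32 = 900 → 4c = 804 → c = 201 px.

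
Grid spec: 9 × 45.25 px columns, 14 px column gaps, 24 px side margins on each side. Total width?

Total width: 2·24 + 9·45.25 + 8·14 = 567.25 px.

567.25 px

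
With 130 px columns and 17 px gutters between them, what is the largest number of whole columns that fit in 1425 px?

k columns need k·130 + (k−1)·17 = k·147 − 17.
k·147 − 17 ≤ 1425 → k ≤ 1442 / 147 ≈ 9.81, so k = 9.

9 columns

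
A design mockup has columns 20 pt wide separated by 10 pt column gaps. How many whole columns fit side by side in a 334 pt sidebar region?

Each extra column adds 20 + 10 = 30 pt.
(334 + 10) / 30 = 11.47, so 11 columns fit.

11 columns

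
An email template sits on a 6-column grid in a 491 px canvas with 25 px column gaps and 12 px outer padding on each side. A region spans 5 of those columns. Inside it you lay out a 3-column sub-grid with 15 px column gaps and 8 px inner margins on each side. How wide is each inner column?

Inside the margins: 491 − 24 = 467 px.
6 columns + 5 column gaps: 6c + 5·25 = 467.
6c = 467 − 125 = 342, so c = 57 px.
5-column span = 5·57 + 4·25 = 385 px.
Inner content = 385 − 2·8 = 369 px.
Subtracting 2 column gaps of 15 leaves 339 for 3 columns, so d = 113 px.

113 px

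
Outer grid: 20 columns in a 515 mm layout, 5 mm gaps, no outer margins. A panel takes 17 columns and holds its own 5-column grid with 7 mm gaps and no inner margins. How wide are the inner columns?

20 columns + 19 gaps: 20c + 19·5 = 515.
20c = 515 − 95 = 420, so c = 21 mm.
17-column span = 17·21 + 16·5 = 437 mm.
Subtracting 4 gaps of 7 leaves 409 for 5 columns, so d = 81.8 mm.

81.8 mm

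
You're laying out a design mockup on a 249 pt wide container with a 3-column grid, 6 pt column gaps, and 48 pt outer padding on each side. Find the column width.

47 pt

Content width = 249 − 2·48 = 153 pt.
3c + 2·6 = 153 → 3c = 141 → c = 47 pt.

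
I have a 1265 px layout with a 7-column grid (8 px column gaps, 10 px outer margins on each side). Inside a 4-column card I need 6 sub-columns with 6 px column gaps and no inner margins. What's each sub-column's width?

113 px

Inside the margins: 1265 − 20 = 1245 px.
7 columns + 6 column gaps: 7c + 6·8 = 1245.
7c = 1245 − 48 = 1197, so c = 171 px.
Span of 4: 4·171 + 3·8 = 684 + 24 = 708 px.
6 columns + 5 column gaps: 6d + 5·6 = 708.
6d = 708 − 30 = 678, so d = 113 px.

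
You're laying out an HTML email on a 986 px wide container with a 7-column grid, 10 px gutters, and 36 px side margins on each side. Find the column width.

Inside the margins: 986 − 72 = 914 px.
7 columns + 6 gutters: 7c + 6·10 = 914.
7c = 914 − 60 = 854, so c = 122 px.

122 px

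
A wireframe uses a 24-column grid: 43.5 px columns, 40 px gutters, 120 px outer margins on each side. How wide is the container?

2204 px

Total width: 2·120 + 24·43.5 + 23·40 = 2204 px.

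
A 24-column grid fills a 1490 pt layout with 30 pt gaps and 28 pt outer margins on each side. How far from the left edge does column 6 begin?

333 pt

Content = 1490 − 2·28 = 1434 pt.
1434 − 23·30 = 744; ÷24 gives c = 31 pt.
Each column+gutter stride is 61 pt; 5 of them past the 28 pt margin is 28 + 305 = 333 pt.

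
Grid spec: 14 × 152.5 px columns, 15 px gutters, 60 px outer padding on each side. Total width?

2450 px

Adding margins, columns and gutters: 120 + 2135 + 195 = 2450 px.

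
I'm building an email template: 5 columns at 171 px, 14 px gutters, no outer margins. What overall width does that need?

911 px

Artboard = 5·171 + 4·14 = 855 + 56 = 911 px.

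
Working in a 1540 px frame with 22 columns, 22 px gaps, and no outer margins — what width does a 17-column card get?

1185 px

22c + 21·22 = 1540 → 22c = 1078 → c = 49 px.
Span of 17: 17·49 + 16·22 = 833 + 352 = 1185 px.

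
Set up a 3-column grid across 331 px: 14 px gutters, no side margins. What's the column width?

101 px

331 − 2·14 = 303; ÷3 gives c = 101 px.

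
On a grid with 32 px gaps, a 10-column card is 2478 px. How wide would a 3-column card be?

721 px

Subtracting 9 gaps of 32 leaves 2190 for 10 columns, so c = 219 px.
3 columns plus 2 gaps: 657 + 64 = 721 px.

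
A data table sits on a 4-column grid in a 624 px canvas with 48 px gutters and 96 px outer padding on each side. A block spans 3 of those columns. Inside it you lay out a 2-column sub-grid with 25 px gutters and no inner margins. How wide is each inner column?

Inside the margins: 624 − 192 = 432 px.
432 − 3·48 = 288; ÷4 gives c = 72 px.
Span of 3: 3·72 + 2·48 = 216 + 96 = 312 px.
Subtracting 1 gutter of 25 leaves 287 for 2 columns, so d = 143.5 px.

143.5 px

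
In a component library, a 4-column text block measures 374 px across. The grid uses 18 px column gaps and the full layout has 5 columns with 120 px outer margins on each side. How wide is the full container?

712 px

4 columns + 3 column gaps: 4c + 3·18 = 374.
4c = 374 − 54 = 320, so c = 80 px.
Adding margins, columns and gutters: 240 + 400 + 72 = 712 px.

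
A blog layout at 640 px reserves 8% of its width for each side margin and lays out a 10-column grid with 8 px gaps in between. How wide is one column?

Each margin = 8% of 640 = 51.2 px; content = 640 − 2·51.2 = 537.6 px.
10c + 9·8 = 537.6 → 10c = 465.6 → c = 46.56 px.

46.56 px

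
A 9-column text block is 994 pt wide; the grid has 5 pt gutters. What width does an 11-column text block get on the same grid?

1216 pt

994 − 8·5 = 954; ÷9 gives c = 106 pt.
11 columns plus 10 gutters: 1166 + 50 = 1216 pt.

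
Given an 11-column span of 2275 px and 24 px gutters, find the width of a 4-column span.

812 px

11 columns + 10 gutters: 11c + 10·24 = 2275.
11c = 2275 − 240 = 2035, so c = 185 px.
Span of 4: 4·185 + 3·24 = 740 + 72 = 812 px.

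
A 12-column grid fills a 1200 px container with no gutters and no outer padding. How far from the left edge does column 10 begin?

With no gutters, each column is 1200/12 = 100 px.
Before column 10: 9 columns + 9 gutters.
Offset = 9·(100 + 0) = 9·100 = 900 px.

900 px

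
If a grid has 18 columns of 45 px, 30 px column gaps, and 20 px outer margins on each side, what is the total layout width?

1360 px

Adding margins, columns and gutters: 40 + 810 + 510 = 1360 px.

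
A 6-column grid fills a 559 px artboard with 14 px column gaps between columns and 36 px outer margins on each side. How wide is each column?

69.5 px

Inside the margins: 559 − 72 = 487 px.
Subtracting 5 column gaps of 14 leaves 417 for 6 columns, so c = 69.5 px.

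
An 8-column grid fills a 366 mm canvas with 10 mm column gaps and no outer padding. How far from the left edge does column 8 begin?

329 mm

8 columns + 7 column gaps: 8c + 7·10 = 366.
8c = 366 − 70 = 296, so c = 37 mm.
Before column 8: 7 columns + 7 column gaps.
Offset = 7·(37 + 10) = 7·47 = 329 mm.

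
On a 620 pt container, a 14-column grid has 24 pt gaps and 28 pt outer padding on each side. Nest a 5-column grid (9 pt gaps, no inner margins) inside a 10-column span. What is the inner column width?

72 pt

Outer content = 620 − 2·28 = 564 pt.
14c + 13·24 = 564 → 14c = 252 → c = 18 pt.
10-column span = 10·18 + 9·24 = 396 pt.
Subtracting 4 gaps of 9 leaves 360 for 5 columns, so d = 72 pt.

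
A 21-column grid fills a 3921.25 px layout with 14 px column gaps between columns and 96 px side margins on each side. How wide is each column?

164.25 px

Inside the margins: 3921.25 − 192 = 3729.25 px.
21c + 20·14 = 3729.25 → 21c = 3449.25 → c = 164.25 px.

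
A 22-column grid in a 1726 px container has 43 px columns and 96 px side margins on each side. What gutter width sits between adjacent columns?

Take off 192 px of margins, leaving 1534 px.
22 columns take 22·43 = 946 px; remaining 588 splits into 21 gutters.
g = 588 / 21 = 28 px.

28 px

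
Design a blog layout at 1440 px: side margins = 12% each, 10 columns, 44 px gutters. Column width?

Margins: 12% × 1440 = 172.8 px each, so content = 1440 − 345.6 = 1094.4 px.
1094.4 − 9·44 = 698.4; ÷10 gives c = 69.84 px.

69.84 px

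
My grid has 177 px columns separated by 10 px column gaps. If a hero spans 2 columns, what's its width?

364 px

2-column span = 2·177 + 1·10 = 364 px.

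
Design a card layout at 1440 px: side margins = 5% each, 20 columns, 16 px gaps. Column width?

49.6 px

Margins: 5% × 1440 = 72 px each, so content = 1440 − 144 = 1296 px.
20c + 19·16 = 1296 → 20c = 992 → c = 49.6 px.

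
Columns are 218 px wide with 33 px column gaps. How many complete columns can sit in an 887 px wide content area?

Each extra column adds 218 + 33 = 251 px.
(887 + 33) / 251 = 3.67, so 3 columns fit.

3 columns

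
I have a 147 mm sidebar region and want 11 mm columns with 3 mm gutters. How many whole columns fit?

k columns need k·11 + (k−1)·3 = k·14 − 3.
k·14 − 3 ≤ 147 → k ≤ 150 / 14 ≈ 10.71, so k = 10.

10 columns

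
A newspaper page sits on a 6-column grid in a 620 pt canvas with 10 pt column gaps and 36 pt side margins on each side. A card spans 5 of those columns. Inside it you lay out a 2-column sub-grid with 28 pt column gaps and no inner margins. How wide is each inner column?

Take off 72 pt of margins, leaving 548 pt.
Subtracting 5 column gaps of 10 leaves 498 for 6 columns, so c = 83 pt.
5-column span = 5·83 + 4·10 = 455 pt.
Subtracting 1 column gap of 28 leaves 427 for 2 columns, so d = 213.5 pt.

213.5 pt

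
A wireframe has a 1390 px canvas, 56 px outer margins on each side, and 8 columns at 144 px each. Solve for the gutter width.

18 px

Inside the margins: 1390 − 112 = 1278 px.
Columns use 1152 px, leaving 126 px across 7 gutters = 18 px each.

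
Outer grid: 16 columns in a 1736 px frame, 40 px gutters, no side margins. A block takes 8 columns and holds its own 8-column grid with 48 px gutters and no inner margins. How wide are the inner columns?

16 columns + 15 gutters: 16c + 15·40 = 1736.
16c = 1736 − 600 = 1136, so c = 71 px.
8 columns plus 7 gutters: 568 + 280 = 848 px.
Subtracting 7 gutters of 48 leaves 512 for 8 columns, so d = 64 px.

64 px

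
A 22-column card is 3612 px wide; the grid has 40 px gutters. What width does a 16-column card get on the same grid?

2616 px

3612 − 21·40 = 2772; ÷22 gives c = 126 px.
16-column span = 16·126 + 15·40 = 2616 px.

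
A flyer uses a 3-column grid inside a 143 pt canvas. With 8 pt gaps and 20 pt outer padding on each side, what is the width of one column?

29 pt

Subtract both margins: 143 − 2·20 = 103 pt.
3c + 2·8 = 103 → 3c = 87 → c = 29 pt.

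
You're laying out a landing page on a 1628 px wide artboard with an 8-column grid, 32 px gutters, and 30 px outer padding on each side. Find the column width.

168 px

Take off 60 px of margins, leaving 1568 px.
1568 − 7·32 = 1344; ÷8 gives c = 168 px.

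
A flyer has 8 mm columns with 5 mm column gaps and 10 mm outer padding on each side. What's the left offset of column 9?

114 mm

Before column 9: the margin + 8 columns + 8 column gaps.
Offset = 10 + 8·(8 + 5) = 10 + 104 = 114 mm.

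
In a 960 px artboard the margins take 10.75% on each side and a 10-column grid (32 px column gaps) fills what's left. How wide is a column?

46.56 px

Each margin = 10.75% of 960 = 103.2 px; content = 960 − 2·103.2 = 753.6 px.
10c + 9·32 = 753.6 → 10c = 465.6 → c = 46.56 px.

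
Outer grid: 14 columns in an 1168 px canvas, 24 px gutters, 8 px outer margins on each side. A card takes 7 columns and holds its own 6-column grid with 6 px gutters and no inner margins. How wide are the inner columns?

89 px

Take off 16 px of margins, leaving 1152 px.
14 columns + 13 gutters: 14c + 13·24 = 1152.
14c = 1152 − 312 = 840, so c = 60 px.
7 columns plus 6 gutters: 420 + 144 = 564 px.
Subtracting 5 gutters of 6 leaves 534 for 6 columns, so d = 89 px.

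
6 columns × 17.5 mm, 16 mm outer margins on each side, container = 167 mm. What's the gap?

Inside the margins: 167 − 32 = 135 mm.
6 columns take 6·17.5 = 105 mm; remaining 30 splits into 5 gaps.
g = 30 / 5 = 6 mm.

6 mm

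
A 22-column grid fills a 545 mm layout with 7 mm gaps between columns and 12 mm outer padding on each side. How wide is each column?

17 mm

Subtract both margins: 545 − 2·12 = 521 mm.
521 − 21·7 = 374; ÷22 gives c = 17 mm.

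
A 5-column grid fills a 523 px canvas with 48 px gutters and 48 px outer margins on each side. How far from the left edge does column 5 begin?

Content = 523 − 2·48 = 427 px.
5c + 4·48 = 427 → 5c = 235 → c = 47 px.
Each column+gutter stride is 95 px; 4 of them past the 48 px margin is 48 + 380 = 428 px.

428 px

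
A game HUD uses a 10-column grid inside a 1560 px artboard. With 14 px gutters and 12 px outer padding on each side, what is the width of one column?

141 px

Inside the margins: 1560 − 24 = 1536 px.
10c + 9·14 = 1536 → 10c = 1410 → c = 141 px.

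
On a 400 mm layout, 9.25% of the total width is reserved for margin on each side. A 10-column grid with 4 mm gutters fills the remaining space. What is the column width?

Each margin = 9.25% of 400 = 37 mm; content = 400 − 2·37 = 326 mm.
10 columns + 9 gutters: 10c + 9·4 = 326.
10c = 326 − 36 = 290, so c = 29 mm.

29 mm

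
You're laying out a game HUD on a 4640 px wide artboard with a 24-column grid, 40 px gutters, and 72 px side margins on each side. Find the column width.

Take off 144 px of margins, leaving 4496 px.
24 columns + 23 gutters: 24c + 23·40 = 4496.
24c = 4496 − 920 = 3576, so c = 149 px.

149 px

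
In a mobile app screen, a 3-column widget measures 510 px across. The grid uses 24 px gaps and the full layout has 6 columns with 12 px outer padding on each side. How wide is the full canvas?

510 − 2·24 = 462; ÷3 gives c = 154 px.
Adding margins, columns and gutters: 24 + 924 + 120 = 1068 px.

1068 px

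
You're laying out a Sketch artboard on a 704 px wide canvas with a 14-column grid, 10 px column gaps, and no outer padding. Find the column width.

14c + 13·10 = 704 → 14c = 574 → c = 41 px.

41 px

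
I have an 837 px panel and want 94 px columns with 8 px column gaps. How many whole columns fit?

8 columns: 8·94 + 7·8 = 808 px ≤ 837.
9 columns: 910 px > 837. So 8.

8 columns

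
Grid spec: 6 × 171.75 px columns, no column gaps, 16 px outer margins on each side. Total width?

1062.5 px

Total width: 2·16 + 6·171.75 = 1062.5 px.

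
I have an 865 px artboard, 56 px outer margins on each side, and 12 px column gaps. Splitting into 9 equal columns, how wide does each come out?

Subtract both margins: 865 − 2·56 = 753 px.
9 columns + 8 column gaps: 9c + 8·12 = 753.
9c = 753 − 96 = 657, so c = 73 px.

73 px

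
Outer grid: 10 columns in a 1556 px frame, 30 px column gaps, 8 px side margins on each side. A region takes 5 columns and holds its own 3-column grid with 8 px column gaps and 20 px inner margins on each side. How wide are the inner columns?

233 px

Inside the margins: 1556 − 16 = 1540 px.
10 columns + 9 column gaps: 10c + 9·30 = 1540.
10c = 1540 − 270 = 1270, so c = 127 px.
5-column span = 5·127 + 4·30 = 755 px.
Inner content = 755 − 2·20 = 715 px.
3 columns + 2 column gaps: 3d + 2·8 = 715.
3d = 715 − 16 = 699, so d = 233 px.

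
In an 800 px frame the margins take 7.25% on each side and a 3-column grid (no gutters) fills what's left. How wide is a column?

Each margin = 7.25% of 800 = 58 px; content = 800 − 2·58 = 684 px.
3c = 684 → c = 228 px.

228 px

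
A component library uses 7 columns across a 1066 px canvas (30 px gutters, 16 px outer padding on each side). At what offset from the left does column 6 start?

776 px

Content = 1066 − 2·16 = 1034 px.
7c + 6·30 = 1034 → 7c = 854 → c = 122 px.
Each column+gutter stride is 152 px; 5 of them past the 16 px margin is 16 + 760 = 776 px.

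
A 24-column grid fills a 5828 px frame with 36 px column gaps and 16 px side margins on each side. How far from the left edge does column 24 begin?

5605 px

Content = 5828 − 2·16 = 5796 px.
Subtracting 23 column gaps of 36 leaves 4968 for 24 columns, so c = 207 px.
Column 24 starts at margin + 23·(column + gutter) = 16 + 23·243 = 5605 px.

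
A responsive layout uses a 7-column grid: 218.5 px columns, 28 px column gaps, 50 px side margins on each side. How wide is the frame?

1797.5 px

Frame = 2·50 + 7·218.5 + 6·28 = 100 + 1529.5 + 168 = 1797.5 px.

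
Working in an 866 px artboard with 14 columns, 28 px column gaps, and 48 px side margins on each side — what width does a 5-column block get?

257 px

Subtract both margins: 866 − 2·48 = 770 px.
Subtracting 13 column gaps of 28 leaves 406 for 14 columns, so c = 29 px.
5-column span = 5·29 + 4·28 = 257 px.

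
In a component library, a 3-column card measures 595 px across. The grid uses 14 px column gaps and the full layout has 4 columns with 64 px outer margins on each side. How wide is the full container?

595 − 2·14 = 567; ÷3 gives c = 189 px.
Adding margins, columns and gutters: 128 + 756 + 42 = 926 px.

926 px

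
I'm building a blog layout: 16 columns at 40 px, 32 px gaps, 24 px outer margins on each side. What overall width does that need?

1168 px

Total width: 2·24 + 16·40 + 15·32 = 1168 px.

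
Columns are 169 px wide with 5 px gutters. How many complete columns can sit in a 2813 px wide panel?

16 columns

16 columns: 16·169 + 15·5 = 2779 px ≤ 2813.
17 columns: 2953 px > 2813. So 16.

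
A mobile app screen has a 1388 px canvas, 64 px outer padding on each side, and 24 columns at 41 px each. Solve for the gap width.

12 px

Inside the margins: 1388 − 128 = 1260 px.
24 columns take 24·41 = 984 px; remaining 276 splits into 23 gaps.
g = 276 / 23 = 12 px.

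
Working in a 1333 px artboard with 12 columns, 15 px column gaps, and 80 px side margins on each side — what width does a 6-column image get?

579 px

Content width = 1333 − 2·80 = 1173 px.
12 columns + 11 column gaps: 12c + 11·15 = 1173.
12c = 1173 − 165 = 1008, so c = 84 px.
6 columns plus 5 column gaps: 504 + 75 = 579 px.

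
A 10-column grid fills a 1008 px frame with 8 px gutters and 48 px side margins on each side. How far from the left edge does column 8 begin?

Inside the margins: 1008 − 96 = 912 px.
10 columns + 9 gutters: 10c + 9·8 = 912.
10c = 912 − 72 = 840, so c = 84 px.
Column 8 starts at margin + 7·(column + gutter) = 48 + 7·92 = 692 px.

692 px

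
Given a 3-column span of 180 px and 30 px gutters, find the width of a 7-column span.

460 px

180 − 2·30 = 120; ÷3 gives c = 40 px.
7-column span = 7·40 + 6·30 = 460 px.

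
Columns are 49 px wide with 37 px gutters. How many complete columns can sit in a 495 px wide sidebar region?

6 columns

6 columns: 6·49 + 5·37 = 479 px ≤ 495.
7 columns: 565 px > 495. So 6.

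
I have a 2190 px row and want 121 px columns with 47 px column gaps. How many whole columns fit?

13 columns: 13·121 + 12·47 = 2137 px ≤ 2190.
14 columns: 2305 px > 2190. So 13.

13 columns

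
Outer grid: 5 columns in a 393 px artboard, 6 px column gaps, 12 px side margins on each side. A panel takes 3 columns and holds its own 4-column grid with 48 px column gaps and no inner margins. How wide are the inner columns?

18.75 px

Inside the margins: 393 − 24 = 369 px.
5c + 4·6 = 369 → 5c = 345 → c = 69 px.
3-column span = 3·69 + 2·6 = 219 px.
219 − 3·48 = 75; ÷4 gives d = 18.75 px.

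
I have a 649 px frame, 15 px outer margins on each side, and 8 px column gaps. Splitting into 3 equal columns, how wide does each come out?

201 px

Subtract both margins: 649 − 2·15 = 619 px.
3c + 2·8 = 619 → 3c = 603 → c = 201 px.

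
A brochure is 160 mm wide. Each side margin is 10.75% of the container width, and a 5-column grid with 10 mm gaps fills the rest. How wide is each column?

17.12 mm

Margins: 10.75% × 160 = 17.2 mm each, so content = 160 − 34.4 = 125.6 mm.
125.6 − 4·10 = 85.6; ÷5 gives c = 17.12 mm.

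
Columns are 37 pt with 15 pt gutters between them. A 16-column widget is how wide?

817 pt

16-column span = 16·37 + 15·15 = 817 pt.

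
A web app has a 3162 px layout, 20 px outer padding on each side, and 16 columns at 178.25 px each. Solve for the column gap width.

18 px

Take off 40 px of margins, leaving 3122 px.
Columns use 2852 px, leaving 270 px across 15 column gaps = 18 px each.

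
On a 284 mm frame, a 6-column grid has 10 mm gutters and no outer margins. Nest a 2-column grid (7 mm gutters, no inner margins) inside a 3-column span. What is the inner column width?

284 − 5·10 = 234; ÷6 gives c = 39 mm.
3 columns plus 2 gutters: 117 + 20 = 137 mm.
Subtracting 1 gutter of 7 leaves 130 for 2 columns, so d = 65 mm.

65 mm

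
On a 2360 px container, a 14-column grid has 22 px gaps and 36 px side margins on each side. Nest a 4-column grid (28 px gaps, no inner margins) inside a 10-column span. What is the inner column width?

386 px

Subtract both margins: 2360 − 2·36 = 2288 px.
14 columns + 13 gaps: 14c + 13·22 = 2288.
14c = 2288 − 286 = 2002, so c = 143 px.
10 columns plus 9 gaps: 1430 + 198 = 1628 px.
4 columns + 3 gaps: 4d + 3·28 = 1628.
4d = 1628 − 84 = 1544, so d = 386 px.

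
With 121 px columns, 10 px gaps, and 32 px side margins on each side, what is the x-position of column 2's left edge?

Column 2 starts at margin + 1·(column + gutter) = 32 + 1·131 = 163 px.

163 px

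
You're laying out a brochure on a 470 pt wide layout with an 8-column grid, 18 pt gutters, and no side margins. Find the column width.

Subtracting 7 gutters of 18 leaves 344 for 8 columns, so c = 43 pt.

43 pt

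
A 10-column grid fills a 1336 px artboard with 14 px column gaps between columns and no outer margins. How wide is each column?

1336 − 9·14 = 1210; ÷10 gives c = 121 px.

121 px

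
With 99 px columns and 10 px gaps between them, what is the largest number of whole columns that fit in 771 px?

7 columns

Each extra column adds 99 + 10 = 109 px.
(771 + 10) / 109 = 7.17, so 7 columns fit.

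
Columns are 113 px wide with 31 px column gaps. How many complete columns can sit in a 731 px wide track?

k columns need k·113 + (k−1)·31 = k·144 − 31.
k·144 − 31 ≤ 731 → k ≤ 762 / 144 ≈ 5.29, so k = 5.

5 columns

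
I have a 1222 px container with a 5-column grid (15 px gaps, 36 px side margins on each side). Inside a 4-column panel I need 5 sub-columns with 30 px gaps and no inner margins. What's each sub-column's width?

Outer content = 1222 − 2·36 = 1150 px.
5c + 4·15 = 1150 → 5c = 1090 → c = 218 px.
4-column span = 4·218 + 3·15 = 917 px.
917 − 4·30 = 797; ÷5 gives d = 159.4 px.

159.4 px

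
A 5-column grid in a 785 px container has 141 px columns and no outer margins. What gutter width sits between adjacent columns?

5 columns take 5·141 = 705 px; remaining 80 splits into 4 gutters.
g = 80 / 4 = 20 px.

20 px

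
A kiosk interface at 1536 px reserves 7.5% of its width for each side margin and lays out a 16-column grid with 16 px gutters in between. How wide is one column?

66.6 px

1536 × (1 − 2·7.5%) = 1536 × 85% = 1305.6 px for the columns.
16 columns + 15 gutters: 16c + 15·16 = 1305.6.
16c = 1305.6 − 240 = 1065.6, so c = 66.6 px.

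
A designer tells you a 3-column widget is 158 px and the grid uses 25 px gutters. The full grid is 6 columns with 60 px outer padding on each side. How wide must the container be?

3 columns + 2 gutters: 3c + 2·25 = 158.
3c = 158 − 50 = 108, so c = 36 px.
Container = 2·60 + 6·36 + 5·25 = 120 + 216 + 125 = 461 px.

461 px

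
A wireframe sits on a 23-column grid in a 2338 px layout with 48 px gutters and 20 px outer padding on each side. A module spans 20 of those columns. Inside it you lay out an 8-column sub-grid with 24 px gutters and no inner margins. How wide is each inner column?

228 px

Take off 40 px of margins, leaving 2298 px.
2298 − 22·48 = 1242; ÷23 gives c = 54 px.
20 columns plus 19 gutters: 1080 + 912 = 1992 px.
Subtracting 7 gutters of 24 leaves 1824 for 8 columns, so d = 228 px.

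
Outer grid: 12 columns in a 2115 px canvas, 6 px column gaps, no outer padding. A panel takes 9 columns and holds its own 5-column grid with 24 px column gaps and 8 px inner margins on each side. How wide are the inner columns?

294.55 px

Subtracting 11 column gaps of 6 leaves 2049 for 12 columns, so c = 170.75 px.
Span of 9: 9·170.75 + 8·6 = 1536.75 + 48 = 1584.75 px.
Inner content = 1584.75 − 2·8 = 1568.75 px.
Subtracting 4 column gaps of 24 leaves 1472.75 for 5 columns, so d = 294.55 px.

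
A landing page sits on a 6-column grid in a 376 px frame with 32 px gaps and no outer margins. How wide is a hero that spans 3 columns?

6c + 5·32 = 376 → 6c = 216 → c = 36 px.
Span of 3: 3·36 + 2·32 = 108 + 64 = 172 px.

172 px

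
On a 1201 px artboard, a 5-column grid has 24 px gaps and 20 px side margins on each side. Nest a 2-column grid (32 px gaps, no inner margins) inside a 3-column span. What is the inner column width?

327.5 px

Subtract both margins: 1201 − 2·20 = 1161 px.
Subtracting 4 gaps of 24 leaves 1065 for 5 columns, so c = 213 px.
3-column span = 3·213 + 2·24 = 687 px.
687 − 1·32 = 655; ÷2 gives d = 327.5 px.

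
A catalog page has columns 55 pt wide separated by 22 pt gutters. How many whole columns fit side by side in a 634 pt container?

Each extra column adds 55 + 22 = 77 pt.
(634 + 22) / 77 = 8.52, so 8 columns fit.

8 columns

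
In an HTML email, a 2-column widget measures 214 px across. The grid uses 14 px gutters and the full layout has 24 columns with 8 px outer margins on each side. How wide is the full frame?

Subtracting 1 gutter of 14 leaves 200 for 2 columns, so c = 100 px.
Frame = 2·8 + 24·100 + 23·14 = 16 + 2400 + 322 = 2738 px.

2738 px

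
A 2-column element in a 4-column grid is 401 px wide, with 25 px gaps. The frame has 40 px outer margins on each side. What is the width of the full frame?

907 px

2 columns + 1 gap: 2c + 1·25 = 401.
2c = 401 − 25 = 376, so c = 188 px.
Total width: 2·40 + 4·188 + 3·25 = 907 px.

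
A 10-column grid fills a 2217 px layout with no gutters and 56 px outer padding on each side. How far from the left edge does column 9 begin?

1740 px

Subtract both margins: 2217 − 2·56 = 2105 px.
With no gutters, each column is 2105/10 = 210.5 px.
Before column 9: the margin + 8 columns + 8 gutters.
Offset = 56 + 8·(210.5 + 0) = 56 + 1684 = 1740 px.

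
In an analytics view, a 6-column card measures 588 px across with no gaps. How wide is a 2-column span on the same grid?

196 px

588 / 6 = 98 px per column.
2-column span = 2·98 = 196 px.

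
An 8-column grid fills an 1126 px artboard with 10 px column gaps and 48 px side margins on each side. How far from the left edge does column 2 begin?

Inside the margins: 1126 − 96 = 1030 px.
1030 − 7·10 = 960; ÷8 gives c = 120 px.
Before column 2: the margin + 1 column + 1 column gap.
Offset = 48 + 1·(120 + 10) = 48 + 130 = 178 px.

178 px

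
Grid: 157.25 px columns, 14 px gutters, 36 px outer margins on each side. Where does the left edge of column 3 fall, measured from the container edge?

Each column+gutter stride is 171.25 px; 2 of them past the 36 px margin is 36 + 342.5 = 378.5 px.

378.5 px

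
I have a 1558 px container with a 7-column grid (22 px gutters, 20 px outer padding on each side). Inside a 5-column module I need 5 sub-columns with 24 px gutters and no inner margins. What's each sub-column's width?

196.4 px

Subtract both margins: 1558 − 2·20 = 1518 px.
Subtracting 6 gutters of 22 leaves 1386 for 7 columns, so c = 198 px.
5-column span = 5·198 + 4·22 = 1078 px.
1078 − 4·24 = 982; ÷5 gives d = 196.4 px.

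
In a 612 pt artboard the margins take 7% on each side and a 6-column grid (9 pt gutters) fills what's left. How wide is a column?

80.22 pt

Margins: 7% × 612 = 42.84 pt each, so content = 612 − 85.68 = 526.32 pt.
6 columns + 5 gutters: 6c + 5·9 = 526.32.
6c = 526.32 − 45 = 481.32, so c = 80.22 pt.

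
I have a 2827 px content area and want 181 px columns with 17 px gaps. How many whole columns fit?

Each extra column adds 181 + 17 = 198 px.
(2827 + 17) / 198 = 14.36, so 14 columns fit.

14 columns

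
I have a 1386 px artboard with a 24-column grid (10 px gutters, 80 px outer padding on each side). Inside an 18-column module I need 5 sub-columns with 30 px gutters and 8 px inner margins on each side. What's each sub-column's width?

156.2 px

Inside the margins: 1386 − 160 = 1226 px.
1226 − 23·10 = 996; ÷24 gives c = 41.5 px.
18 columns plus 17 gutters: 747 + 170 = 917 px.
Inner content = 917 − 2·8 = 901 px.
Subtracting 4 gutters of 30 leaves 781 for 5 columns, so d = 156.2 px.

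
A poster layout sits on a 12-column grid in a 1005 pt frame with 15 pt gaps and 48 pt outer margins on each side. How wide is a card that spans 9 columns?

Take off 96 pt of margins, leaving 909 pt.
12c + 11·15 = 909 → 12c = 744 → c = 62 pt.
9 columns plus 8 gaps: 558 + 120 = 678 pt.

678 pt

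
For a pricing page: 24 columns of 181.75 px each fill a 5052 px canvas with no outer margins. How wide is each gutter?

30 px

Columns use 4362 px, leaving 690 px across 23 gutters = 30 px each.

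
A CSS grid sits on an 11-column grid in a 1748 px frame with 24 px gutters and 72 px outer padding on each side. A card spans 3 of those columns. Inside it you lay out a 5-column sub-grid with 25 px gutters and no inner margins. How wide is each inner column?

64 px

Outer content = 1748 − 2·72 = 1604 px.
Subtracting 10 gutters of 24 leaves 1364 for 11 columns, so c = 124 px.
3 columns plus 2 gutters: 372 + 48 = 420 px.
5 columns + 4 gutters: 5d + 4·25 = 420.
5d = 420 − 100 = 320, so d = 64 px.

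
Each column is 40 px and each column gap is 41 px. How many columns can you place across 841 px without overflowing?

10 columns: 10·40 + 9·41 = 769 px ≤ 841.
11 columns: 850 px > 841. So 10.

10 columns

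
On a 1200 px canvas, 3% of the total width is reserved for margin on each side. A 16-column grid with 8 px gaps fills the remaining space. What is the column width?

Margins: 3% × 1200 = 36 px each, so content = 1200 − 72 = 1128 px.
Subtracting 15 gaps of 8 leaves 1008 for 16 columns, so c = 63 px.

63 px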